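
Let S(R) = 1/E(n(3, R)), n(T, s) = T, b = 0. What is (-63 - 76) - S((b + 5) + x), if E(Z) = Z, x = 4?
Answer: -418/3 ≈ -139.33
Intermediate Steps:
S(R) = 1/3
(-63 - 76) - S((b + 5) + x) = (-63 - 76) - 1*1/3 = -139 - 1/3 = -418/3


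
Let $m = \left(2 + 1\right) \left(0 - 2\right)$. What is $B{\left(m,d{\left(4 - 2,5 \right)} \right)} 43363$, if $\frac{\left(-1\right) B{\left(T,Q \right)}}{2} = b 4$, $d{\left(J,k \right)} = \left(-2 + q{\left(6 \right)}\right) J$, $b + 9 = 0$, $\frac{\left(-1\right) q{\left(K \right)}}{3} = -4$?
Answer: $3122136$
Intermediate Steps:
$q{\left(K \right)} = 12$ ($q{\left(K \right)} = \left(-3\right) \left(-4\right) = 12$)
$b = -9$ ($b = -9 + 0 = -9$)
$d{\left(J,k \right)} = 10 J$ ($d{\left(J,k \right)} = \left(-2 + 12\right) J = 10 J$)
$m = -6$ ($m = 3 \left(-2\right) = -6$)
$B{\left(T,Q \right)} = 72$ ($B{\left(T,Q \right)} = - 2 \left(\left(-9\right) 4\right) = \left(-2\right) \left(-36\right) = 72$)
$B{\left(m,d{\left(4 - 2,5 \right)} \right)} 43363 = 72 \cdot 43363 = 3122136$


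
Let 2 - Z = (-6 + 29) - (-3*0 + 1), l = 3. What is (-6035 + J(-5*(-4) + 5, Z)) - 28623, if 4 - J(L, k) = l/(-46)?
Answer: -1594081/46 ≈ -34654.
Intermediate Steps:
Z = -20 (Z = 2 - ((-6 + 29) - (-3*0 + 1)) = 2 - (23 - (0 + 1)) = 2 - (23 - 1*1) = 2 - (23 - 1) = 2 - 1*22 = 2 - 22 = -20)
J(L, k) = 187/46 (J(L, k) = 4 - 3/(-46) = 4 - 3*(-1)/46 = 4 - 1*(-3/46) = 4 + 3/46 = 187/46)
(-6035 + J(-5*(-4) + 5, Z)) - 28623 = (-6035 + 187/46) - 28623 = -277423/46 - 28623 = -1594081/46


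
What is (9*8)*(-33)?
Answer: -2376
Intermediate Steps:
(9*8)*(-33) = 72*(-33) = -2376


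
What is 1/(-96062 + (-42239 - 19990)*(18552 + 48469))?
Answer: -1/4170745871 ≈ -2.3977e-10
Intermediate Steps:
1/(-96062 + (-42239 - 19990)*(18552 + 48469)) = 1/(-96062 - 62229*67021) = 1/(-96062 - 4170649809) = 1/(-4170745871) = -1/4170745871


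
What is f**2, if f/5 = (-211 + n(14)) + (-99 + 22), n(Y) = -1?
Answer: 2088025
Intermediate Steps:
f = -1445 (f = 5*((-211 - 1) + (-99 + 22)) = 5*(-212 - 77) = 5*(-289) = -1445)
f**2 = (-1445)**2 = 2088025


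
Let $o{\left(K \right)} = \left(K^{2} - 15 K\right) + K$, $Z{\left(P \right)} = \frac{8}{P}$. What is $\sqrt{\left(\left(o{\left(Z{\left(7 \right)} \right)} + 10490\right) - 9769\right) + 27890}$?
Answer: $\frac{9 \sqrt{17299}}{7} \approx 169.1$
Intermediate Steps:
$o{\left(K \right)} = K^{2} - 14 K$
$\sqrt{\left(\left(o{\left(Z{\left(7 \right)} \right)} + 10490\right) - 9769\right) + 27890} = \sqrt{\left(\left(\frac{8}{7} \left(-14 + \frac{8}{7}\right) + 10490\right) - 9769\right) + 27890} = \sqrt{\left(\left(8 \cdot \frac{1}{7} \left(-14 + 8 \cdot \frac{1}{7}\right) + 10490\right) - 9769\right) + 27890} = \sqrt{\left(\left(\frac{8 \left(-14 + \frac{8}{7}\right)}{7} + 10490\right) - 9769\right) + 27890} = \sqrt{\left(\left(\frac{8}{7} \left(- \frac{90}{7}\right) + 10490\right) - 9769\right) + 27890} = \sqrt{\left(\left(- \frac{720}{49} + 10490\right) - 9769\right) + 27890} = \sqrt{\left(\frac{513290}{49} - 9769\right) + 27890} = \sqrt{\frac{34609}{49} + 27890} = \sqrt{\frac{1401219}{49}} = \frac{9 \sqrt{17299}}{7}$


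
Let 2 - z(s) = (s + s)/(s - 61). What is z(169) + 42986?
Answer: 2321183/54 ≈ 42985.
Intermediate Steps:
z(s) = 2 - 2*s/(-61 + s) (z(s) = 2 - (s + s)/(s - 61) = 2 - 2*s/(-61 + s))
z(169) + 42986 = -122/(-61 + 169) + 42986 = -122/108 + 42986 = -122*1/108 + 42986 = -61/54 + 42986 = 2321183/54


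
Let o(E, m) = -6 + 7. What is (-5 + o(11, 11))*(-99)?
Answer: 396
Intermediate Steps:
o(E, m) = 1
(-5 + o(11, 11))*(-99) = (-5 + 1)*(-99) = -4*(-99) = 396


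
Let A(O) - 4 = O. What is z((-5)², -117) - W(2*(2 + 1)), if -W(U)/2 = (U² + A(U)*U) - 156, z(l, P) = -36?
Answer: -156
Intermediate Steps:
A(O) = 4 + O
W(U) = 312 - 2*U² - 2*U*(4 + U) (W(U) = -2*((U² + (4 + U)*U) - 156) = -2*((U² + U*(4 + U)) - 156) = -2*(-156 + U² + U*(4 + U)) = 312 - 2*U² - 2*U*(4 + U))
z((-5)², -117) - W(2*(2 + 1)) = -36 - (312 - 16*(2 + 1) - 4*4*(2 + 1)²) = -36 - (312 - 16*3 - 4*(2*3)²) = -36 - (312 - 8*6 - 4*6²) = -36 - (312 - 48 - 4*36) = -36 - (312 - 48 - 144) = -36 - 1*120 = -36 - 120 = -156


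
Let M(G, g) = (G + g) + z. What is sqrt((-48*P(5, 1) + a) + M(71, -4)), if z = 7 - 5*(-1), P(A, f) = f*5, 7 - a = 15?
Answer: 13*I ≈ 13.0*I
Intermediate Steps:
a = -8 (a = 7 - 1*15 = 7 - 15 = -8)
P(A, f) = 5*f
z = 12 (z = 7 + 5 = 12)
M(G, g) = 12 + G + g (M(G, g) = (G + g) + 12 = 12 + G + g)
sqrt((-48*P(5, 1) + a) + M(71, -4)) = sqrt((-240 - 8) + (12 + 71 - 4)) = sqrt((-48*5 - 8) + 79) = sqrt((-240 - 8) + 79) = sqrt(-248 + 79) = sqrt(-169) = 13*I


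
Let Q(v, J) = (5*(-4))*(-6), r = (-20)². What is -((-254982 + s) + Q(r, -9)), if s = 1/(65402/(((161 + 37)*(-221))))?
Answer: 8334264141/32701 ≈ 2.5486e+5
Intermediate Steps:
r = 400
Q(v, J) = 120 (Q(v, J) = -20*(-6) = 120)
s = -21879/32701 (s = 1/(65402/((198*(-221)))) = 1/(65402/(-43758)) = 1/(65402*(-1/43758)) = 1/(-32701/21879) = -21879/32701 ≈ -0.66906)
-((-254982 + s) + Q(r, -9)) = -((-254982 - 21879/32701) + 120) = -(-8338188261/32701 + 120) = -1*(-8334264141/32701) = 8334264141/32701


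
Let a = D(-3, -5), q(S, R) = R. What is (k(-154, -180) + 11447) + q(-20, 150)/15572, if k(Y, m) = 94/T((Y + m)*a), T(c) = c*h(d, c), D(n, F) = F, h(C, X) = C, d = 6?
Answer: 111630928778/9751965 ≈ 11447.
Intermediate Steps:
a = -5
T(c) = 6*c (T(c) = c*6 = 6*c)
k(Y, m) = 94/(-30*Y - 30*m) (k(Y, m) = 94/((6*((Y + m)*(-5)))) = 94/((6*(-5*Y - 5*m))) = 94/(-30*Y - 30*m))
(k(-154, -180) + 11447) + q(-20, 150)/15572 = (47/(15*(-1*(-154) - 1*(-180))) + 11447) + 150/15572 = (47/(15*(154 + 180)) + 11447) + 150*(1/15572) = ((47/15)/334 + 11447) + 75/7786 = ((47/15)*(1/334) + 11447) + 75/7786 = (47/5010 + 11447) + 75/7786 = 57349517/5010 + 75/7786 = 111630928778/9751965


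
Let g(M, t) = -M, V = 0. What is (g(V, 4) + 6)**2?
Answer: 36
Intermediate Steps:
(g(V, 4) + 6)**2 = (-1*0 + 6)**2 = (0 + 6)**2 = 6**2 = 36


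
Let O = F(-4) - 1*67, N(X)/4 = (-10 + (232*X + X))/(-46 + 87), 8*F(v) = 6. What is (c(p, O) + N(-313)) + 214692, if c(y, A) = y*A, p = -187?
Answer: 879859/4 ≈ 2.1996e+5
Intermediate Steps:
F(v) = ¾ (F(v) = (⅛)*6 = ¾)
N(X) = -40/41 + 932*X/41 (N(X) = 4*((-10 + (232*X + X))/(-46 + 87)) = 4*((-10 + 233*X)/41) = 4*((-10 + 233*X)*(1/41)) = 4*(-10/41 + 233*X/41) = -40/41 + 932*X/41)
O = -265/4 (O = ¾ - 1*67 = ¾ - 67 = -265/4 ≈ -66.250)
c(y, A) = A*y
(c(p, O) + N(-313)) + 214692 = (-265/4*(-187) + (-40/41 + (932/41)*(-313))) + 214692 = (49555/4 + (-40/41 - 291716/41)) + 214692 = (49555/4 - 7116) + 214692 = 21091/4 + 214692 = 879859/4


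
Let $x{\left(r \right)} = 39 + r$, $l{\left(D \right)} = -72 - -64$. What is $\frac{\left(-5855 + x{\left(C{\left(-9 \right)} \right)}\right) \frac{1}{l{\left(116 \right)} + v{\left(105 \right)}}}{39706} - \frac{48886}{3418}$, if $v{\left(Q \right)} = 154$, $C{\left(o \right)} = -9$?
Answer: $- \frac{141707883593}{9907202884} \approx -14.304$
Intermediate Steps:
$l{\left(D \right)} = -8$ ($l{\left(D \right)} = -72 + 64 = -8$)
$\frac{\left(-5855 + x{\left(C{\left(-9 \right)} \right)}\right) \frac{1}{l{\left(116 \right)} + v{\left(105 \right)}}}{39706} - \frac{48886}{3418} = \frac{\left(-5855 + \left(39 - 9\right)\right) \frac{1}{-8 + 154}}{39706} - \frac{48886}{3418} = \frac{-5855 + 30}{146} \cdot \frac{1}{39706} - \frac{24443}{1709} = \left(-5825\right) \frac{1}{146} \cdot \frac{1}{39706} - \frac{24443}{1709} = \left(- \frac{5825}{146}\right) \frac{1}{39706} - \frac{24443}{1709} = - \frac{5825}{5797076} - \frac{24443}{1709} = - \frac{141707883593}{9907202884}$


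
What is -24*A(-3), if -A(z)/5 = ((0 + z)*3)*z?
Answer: 3240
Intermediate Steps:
A(z) = -15*z² (A(z) = -5*(0 + z)*3*z = -5*z*3*z = -5*3*z*z = -15*z²)
-24*A(-3) = -(-360)*(-3)² = -(-360)*9 = -24*(-135) = 3240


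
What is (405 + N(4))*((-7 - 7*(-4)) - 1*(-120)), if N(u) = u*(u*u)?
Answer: 66129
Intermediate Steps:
N(u) = u³ (N(u) = u*u² = u³)
(405 + N(4))*((-7 - 7*(-4)) - 1*(-120)) = (405 + 4³)*((-7 - 7*(-4)) - 1*(-120)) = (405 + 64)*((-7 + 28) + 120) = 469*(21 + 120) = 469*141 = 66129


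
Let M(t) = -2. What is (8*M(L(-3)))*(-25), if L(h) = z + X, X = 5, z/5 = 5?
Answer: 400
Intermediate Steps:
z = 25 (z = 5*5 = 25)
L(h) = 30 (L(h) = 25 + 5 = 30)
(8*M(L(-3)))*(-25) = (8*(-2))*(-25) = -16*(-25) = 400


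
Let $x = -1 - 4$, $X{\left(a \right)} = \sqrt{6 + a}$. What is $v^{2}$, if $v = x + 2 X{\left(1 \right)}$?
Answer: $53 - 20 \sqrt{7} \approx 0.084974$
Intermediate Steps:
$x = -5$ ($x = -1 - 4 = -5$)
$v = -5 + 2 \sqrt{7}$ ($v = -5 + 2 \sqrt{6 + 1} = -5 + 2 \sqrt{7} \approx 0.2915$)
$v^{2} = \left(-5 + 2 \sqrt{7}\right)^{2}$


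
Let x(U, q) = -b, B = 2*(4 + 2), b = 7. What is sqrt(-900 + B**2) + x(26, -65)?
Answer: -7 + 6*I*sqrt(21) ≈ -7.0 + 27.495*I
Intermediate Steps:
B = 12 (B = 2*6 = 12)
x(U, q) = -7 (x(U, q) = -1*7 = -7)
sqrt(-900 + B**2) + x(26, -65) = sqrt(-900 + 12**2) - 7 = sqrt(-900 + 144) - 7 = sqrt(-756) - 7 = 6*I*sqrt(21) - 7 = -7 + 6*I*sqrt(21)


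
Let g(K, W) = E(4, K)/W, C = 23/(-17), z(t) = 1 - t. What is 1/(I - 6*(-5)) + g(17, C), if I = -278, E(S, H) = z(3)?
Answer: 8409/5704 ≈ 1.4742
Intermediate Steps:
C = -23/17 (C = 23*(-1/17) = -23/17 ≈ -1.3529)
E(S, H) = -2 (E(S, H) = 1 - 1*3 = 1 - 3 = -2)
g(K, W) = -2/W
1/(I - 6*(-5)) + g(17, C) = 1/(-278 - 6*(-5)) - 2/(-23/17) = 1/(-278 + 30) - 2*(-17/23) = 1/(-248) + 34/23 = -1/248 + 34/23 = 8409/5704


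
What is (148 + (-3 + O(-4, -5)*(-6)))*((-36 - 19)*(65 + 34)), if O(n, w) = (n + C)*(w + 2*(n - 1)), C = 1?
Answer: 680625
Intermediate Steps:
O(n, w) = (1 + n)*(-2 + w + 2*n) (O(n, w) = (n + 1)*(w + 2*(n - 1)) = (1 + n)*(w + 2*(-1 + n)) = (1 + n)*(w + (-2 + 2*n)) = (1 + n)*(-2 + w + 2*n))
(148 + (-3 + O(-4, -5)*(-6)))*((-36 - 19)*(65 + 34)) = (148 + (-3 + (-2 - 5 + 2*(-4)**2 - 4*(-5))*(-6)))*((-36 - 19)*(65 + 34)) = (148 + (-3 + (-2 - 5 + 2*16 + 20)*(-6)))*(-55*99) = (148 + (-3 + (-2 - 5 + 32 + 20)*(-6)))*(-5445) = (148 + (-3 + 45*(-6)))*(-5445) = (148 + (-3 - 270))*(-5445) = (148 - 273)*(-5445) = -125*(-5445) = 680625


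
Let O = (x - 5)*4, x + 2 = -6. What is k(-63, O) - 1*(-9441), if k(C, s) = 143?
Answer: 9584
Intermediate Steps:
x = -8 (x = -2 - 6 = -8)
O = -52 (O = (-8 - 5)*4 = -13*4 = -52)
k(-63, O) - 1*(-9441) = 143 - 1*(-9441) = 143 + 9441 = 9584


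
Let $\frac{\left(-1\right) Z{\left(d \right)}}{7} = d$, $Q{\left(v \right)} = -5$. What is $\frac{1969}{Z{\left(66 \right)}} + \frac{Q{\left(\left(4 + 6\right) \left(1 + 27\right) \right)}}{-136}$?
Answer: $- \frac{12067}{2856} \approx -4.2251$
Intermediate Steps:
$Z{\left(d \right)} = - 7 d$
$\frac{1969}{Z{\left(66 \right)}} + \frac{Q{\left(\left(4 + 6\right) \left(1 + 27\right) \right)}}{-136} = \frac{1969}{\left(-7\right) 66} - \frac{5}{-136} = \frac{1969}{-462} - - \frac{5}{136} = 1969 \left(- \frac{1}{462}\right) + \frac{5}{136} = - \frac{179}{42} + \frac{5}{136} = - \frac{12067}{2856}$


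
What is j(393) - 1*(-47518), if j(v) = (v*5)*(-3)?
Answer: 41623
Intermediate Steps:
j(v) = -15*v (j(v) = (5*v)*(-3) = -15*v)
j(393) - 1*(-47518) = -15*393 - 1*(-47518) = -5895 + 47518 = 41623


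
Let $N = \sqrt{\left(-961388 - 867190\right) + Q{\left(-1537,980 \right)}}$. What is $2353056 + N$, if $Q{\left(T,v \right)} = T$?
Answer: $2353056 + i \sqrt{1830115} \approx 2.3531 \cdot 10^{6} + 1352.8 i$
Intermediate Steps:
$N = i \sqrt{1830115}$ ($N = \sqrt{\left(-961388 - 867190\right) - 1537} = \sqrt{-1828578 - 1537} = \sqrt{-1830115} = i \sqrt{1830115} \approx 1352.8 i$)
$2353056 + N = 2353056 + i \sqrt{1830115}$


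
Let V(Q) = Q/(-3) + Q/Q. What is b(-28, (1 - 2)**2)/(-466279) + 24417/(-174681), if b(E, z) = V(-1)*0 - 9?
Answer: -1264840246/9050009111 ≈ -0.13976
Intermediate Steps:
V(Q) = 1 - Q/3 (V(Q) = Q*(-1/3) + 1 = -Q/3 + 1 = 1 - Q/3)
b(E, z) = -9 (b(E, z) = (1 - 1/3*(-1))*0 - 9 = (1 + 1/3)*0 - 9 = (4/3)*0 - 9 = 0 - 9 = -9)
b(-28, (1 - 2)**2)/(-466279) + 24417/(-174681) = -9/(-466279) + 24417/(-174681) = -9*(-1/466279) + 24417*(-1/174681) = 9/466279 - 2713/19409 = -1264840246/9050009111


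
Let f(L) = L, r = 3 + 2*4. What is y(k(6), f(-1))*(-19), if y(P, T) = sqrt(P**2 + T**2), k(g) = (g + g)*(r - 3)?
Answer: -19*sqrt(9217) ≈ -1824.1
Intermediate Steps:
r = 11 (r = 3 + 8 = 11)
k(g) = 16*g (k(g) = (g + g)*(11 - 3) = (2*g)*8 = 16*g)
y(k(6), f(-1))*(-19) = sqrt((16*6)**2 + (-1)**2)*(-19) = sqrt(96**2 + 1)*(-19) = sqrt(9216 + 1)*(-19) = sqrt(9217)*(-19) = -19*sqrt(9217)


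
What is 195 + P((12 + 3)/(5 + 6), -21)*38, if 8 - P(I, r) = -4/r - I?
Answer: 125567/231 ≈ 543.58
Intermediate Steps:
P(I, r) = 8 + I + 4/r (P(I, r) = 8 - (-4/r - I) = 8 - (-I - 4/r) = 8 + (I + 4/r) = 8 + I + 4/r)
195 + P((12 + 3)/(5 + 6), -21)*38 = 195 + (8 + (12 + 3)/(5 + 6) + 4/(-21))*38 = 195 + (8 + 15/11 + 4*(-1/21))*38 = 195 + (8 + 15*(1/11) - 4/21)*38 = 195 + (8 + 15/11 - 4/21)*38 = 195 + (2119/231)*38 = 195 + 80522/231 = 125567/231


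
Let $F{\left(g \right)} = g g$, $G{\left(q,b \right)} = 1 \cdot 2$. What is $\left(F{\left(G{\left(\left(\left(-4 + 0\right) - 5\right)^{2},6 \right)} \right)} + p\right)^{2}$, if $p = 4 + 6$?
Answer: $196$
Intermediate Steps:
$p = 10$
$G{\left(q,b \right)} = 2$
$F{\left(g \right)} = g^{2}$
$\left(F{\left(G{\left(\left(\left(-4 + 0\right) - 5\right)^{2},6 \right)} \right)} + p\right)^{2} = \left(2^{2} + 10\right)^{2} = \left(4 + 10\right)^{2} = 14^{2} = 196$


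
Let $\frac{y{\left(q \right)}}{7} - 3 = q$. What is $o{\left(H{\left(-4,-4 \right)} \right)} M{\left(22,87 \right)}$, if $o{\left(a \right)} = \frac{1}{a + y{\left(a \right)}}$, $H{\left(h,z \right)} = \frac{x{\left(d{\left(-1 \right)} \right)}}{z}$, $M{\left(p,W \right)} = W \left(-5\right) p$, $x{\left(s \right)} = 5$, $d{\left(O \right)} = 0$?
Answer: $-870$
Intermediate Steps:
$M{\left(p,W \right)} = - 5 W p$
$H{\left(h,z \right)} = \frac{5}{z}$
$y{\left(q \right)} = 21 + 7 q$
$o{\left(a \right)} = \frac{1}{21 + 8 a}$ ($o{\left(a \right)} = \frac{1}{a + \left(21 + 7 a\right)} = \frac{1}{21 + 8 a}$)
$o{\left(H{\left(-4,-4 \right)} \right)} M{\left(22,87 \right)} = \frac{\left(-5\right) 87 \cdot 22}{21 + 8 \frac{5}{-4}} = \frac{1}{21 + 8 \cdot 5 \left(- \frac{1}{4}\right)} \left(-9570\right) = \frac{1}{21 + 8 \left(- \frac{5}{4}\right)} \left(-9570\right) = \frac{1}{21 - 10} \left(-9570\right) = \frac{1}{11} \left(-9570\right) = -870$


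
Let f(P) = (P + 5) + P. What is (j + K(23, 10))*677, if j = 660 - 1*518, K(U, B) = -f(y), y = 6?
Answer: 84625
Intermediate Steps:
f(P) = 5 + 2*P (f(P) = (5 + P) + P = 5 + 2*P)
K(U, B) = -17 (K(U, B) = -(5 + 2*6) = -(5 + 12) = -1*17 = -17)
j = 142 (j = 660 - 518 = 142)
(j + K(23, 10))*677 = (142 - 17)*677 = 125*677 = 84625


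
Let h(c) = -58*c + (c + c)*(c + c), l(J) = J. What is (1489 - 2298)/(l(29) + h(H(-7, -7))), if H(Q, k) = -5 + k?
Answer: -809/1301 ≈ -0.62183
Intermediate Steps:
h(c) = -58*c + 4*c² (h(c) = -58*c + (2*c)*(2*c) = -58*c + 4*c²)
(1489 - 2298)/(l(29) + h(H(-7, -7))) = (1489 - 2298)/(29 + 2*(-5 - 7)*(-29 + 2*(-5 - 7))) = -809/(29 + 2*(-12)*(-29 + 2*(-12))) = -809/(29 + 2*(-12)*(-29 - 24)) = -809/(29 + 2*(-12)*(-53)) = -809/(29 + 1272) = -809/1301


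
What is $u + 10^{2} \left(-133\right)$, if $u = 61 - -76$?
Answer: $-13163$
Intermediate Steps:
$u = 137$ ($u = 61 + 76 = 137$)
$u + 10^{2} \left(-133\right) = 137 + 10^{2} \left(-133\right) = 137 + 100 \left(-133\right) = 137 - 13300 = -13163$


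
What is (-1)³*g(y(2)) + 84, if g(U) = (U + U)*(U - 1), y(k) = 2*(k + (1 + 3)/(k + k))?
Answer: 24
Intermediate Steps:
y(k) = 2*k + 4/k (y(k) = 2*(k + 4/((2*k))) = 2*(k + 4*(1/(2*k))) = 2*(k + 2/k) = 2*k + 4/k)
g(U) = 2*U*(-1 + U) (g(U) = (2*U)*(-1 + U) = 2*U*(-1 + U))
(-1)³*g(y(2)) + 84 = (-1)³*(2*(2*2 + 4/2)*(-1 + (2*2 + 4/2))) + 84 = -2*(4 + 4*(½))*(-1 + (4 + 4*(½))) + 84 = -2*(4 + 2)*(-1 + (4 + 2)) + 84 = -2*6*(-1 + 6) + 84 = -2*6*5 + 84 = -1*60 + 84 = -60 + 84 = 24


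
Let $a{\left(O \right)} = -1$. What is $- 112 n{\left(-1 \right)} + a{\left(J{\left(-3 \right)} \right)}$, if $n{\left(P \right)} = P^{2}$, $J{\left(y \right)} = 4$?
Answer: $-113$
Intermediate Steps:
$- 112 n{\left(-1 \right)} + a{\left(J{\left(-3 \right)} \right)} = - 112 \left(-1\right)^{2} - 1 = \left(-112\right) 1 - 1 = -112 - 1 = -113$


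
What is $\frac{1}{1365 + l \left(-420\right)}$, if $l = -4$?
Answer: $\frac{1}{3045} \approx 0.00032841$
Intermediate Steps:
$\frac{1}{1365 + l \left(-420\right)} = \frac{1}{1365 - -1680} = \frac{1}{1365 + 1680} = \frac{1}{3045}$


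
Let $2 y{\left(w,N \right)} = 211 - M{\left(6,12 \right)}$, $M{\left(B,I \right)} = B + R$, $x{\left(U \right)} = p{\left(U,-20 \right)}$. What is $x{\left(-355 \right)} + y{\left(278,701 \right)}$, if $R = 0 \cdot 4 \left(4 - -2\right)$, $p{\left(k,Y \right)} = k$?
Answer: $- \frac{505}{2} \approx -252.5$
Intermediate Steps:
$x{\left(U \right)} = U$
$R = 0$ ($R = 0 \cdot 4 \left(4 + 2\right) = 0 \cdot 4 \cdot 6 = 0 \cdot 24 = 0$)
$M{\left(B,I \right)} = B$ ($M{\left(B,I \right)} = B + 0 = B$)
$y{\left(w,N \right)} = \frac{205}{2}$ ($y{\left(w,N \right)} = \frac{211 - 6}{2} = \frac{1}{2} \cdot 205 = \frac{205}{2}$)
$x{\left(-355 \right)} + y{\left(278,701 \right)} = -355 + \frac{205}{2} = - \frac{505}{2}$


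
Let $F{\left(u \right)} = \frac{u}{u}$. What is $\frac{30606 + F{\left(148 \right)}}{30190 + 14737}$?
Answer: $\frac{30607}{44927} \approx 0.68126$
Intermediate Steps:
$F{\left(u \right)} = 1$
$\frac{30606 + F{\left(148 \right)}}{30190 + 14737} = \frac{30606 + 1}{30190 + 14737} = \frac{30607}{44927}$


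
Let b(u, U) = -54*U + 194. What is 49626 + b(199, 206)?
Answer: 38696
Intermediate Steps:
b(u, U) = 194 - 54*U
49626 + b(199, 206) = 49626 + (194 - 54*206) = 49626 + (194 - 11124) = 49626 - 10930 = 38696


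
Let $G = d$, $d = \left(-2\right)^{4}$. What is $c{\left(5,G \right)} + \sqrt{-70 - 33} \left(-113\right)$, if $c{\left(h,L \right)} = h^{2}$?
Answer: $25 - 113 i \sqrt{103} \approx 25.0 - 1146.8 i$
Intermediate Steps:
$d = 16$
$G = 16$
$c{\left(5,G \right)} + \sqrt{-70 - 33} \left(-113\right) = 5^{2} + \sqrt{-70 - 33} \left(-113\right) = 25 + \sqrt{-103} \left(-113\right) = 25 + i \sqrt{103} \left(-113\right) = 25 - 113 i \sqrt{103}$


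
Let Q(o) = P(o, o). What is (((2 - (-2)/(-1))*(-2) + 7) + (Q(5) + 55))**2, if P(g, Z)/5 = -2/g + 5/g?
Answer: 4225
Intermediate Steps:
P(g, Z) = 15/g (P(g, Z) = 5*(-2/g + 5/g) = 5*(3/g) = 15/g)
Q(o) = 15/o
(((2 - (-2)/(-1))*(-2) + 7) + (Q(5) + 55))**2 = (((2 - (-2)/(-1))*(-2) + 7) + (15/5 + 55))**2 = (((2 - (-2)*(-1))*(-2) + 7) + (15*(1/5) + 55))**2 = (((2 - 1*2)*(-2) + 7) + (3 + 55))**2 = (((2 - 2)*(-2) + 7) + 58)**2 = ((0*(-2) + 7) + 58)**2 = ((0 + 7) + 58)**2 = (7 + 58)**2 = 65**2 = 4225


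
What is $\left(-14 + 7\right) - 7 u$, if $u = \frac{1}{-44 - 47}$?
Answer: $- \frac{90}{13} \approx -6.9231$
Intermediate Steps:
$u = - \frac{1}{91}$ ($u = \frac{1}{-91} = - \frac{1}{91} \approx -0.010989$)
$\left(-14 + 7\right) - 7 u = \left(-14 + 7\right) - - \frac{1}{13} = -7 + \frac{1}{13} = - \frac{90}{13}$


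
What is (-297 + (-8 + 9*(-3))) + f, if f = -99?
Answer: -431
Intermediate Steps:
(-297 + (-8 + 9*(-3))) + f = (-297 + (-8 + 9*(-3))) - 99 = (-297 + (-8 - 27)) - 99 = (-297 - 35) - 99 = -332 - 99 = -431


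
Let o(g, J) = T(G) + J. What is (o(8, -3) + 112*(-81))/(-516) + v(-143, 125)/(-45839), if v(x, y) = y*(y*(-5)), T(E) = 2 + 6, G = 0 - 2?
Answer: 455934713/23652924 ≈ 19.276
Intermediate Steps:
G = -2
T(E) = 8
v(x, y) = -5*y² (v(x, y) = y*(-5*y) = -5*y²)
o(g, J) = 8 + J
(o(8, -3) + 112*(-81))/(-516) + v(-143, 125)/(-45839) = ((8 - 3) + 112*(-81))/(-516) - 5*125²/(-45839) = (5 - 9072)*(-1/516) - 5*15625*(-1/45839) = -9067*(-1/516) - 78125*(-1/45839) = 9067/516 + 78125/45839 = 455934713/23652924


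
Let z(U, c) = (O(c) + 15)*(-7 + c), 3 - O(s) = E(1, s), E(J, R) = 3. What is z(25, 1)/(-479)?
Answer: 90/479 ≈ 0.18789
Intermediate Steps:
O(s) = 0 (O(s) = 3 - 1*3 = 3 - 3 = 0)
z(U, c) = -105 + 15*c (z(U, c) = (0 + 15)*(-7 + c) = 15*(-7 + c) = -105 + 15*c)
z(25, 1)/(-479) = (-105 + 15*1)/(-479) = (-105 + 15)*(-1/479) = -90*(-1/479) = 90/479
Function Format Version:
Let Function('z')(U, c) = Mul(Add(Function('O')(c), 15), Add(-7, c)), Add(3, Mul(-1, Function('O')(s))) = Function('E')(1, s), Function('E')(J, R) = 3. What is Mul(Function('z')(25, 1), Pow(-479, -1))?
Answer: Rational(90, 479) ≈ 0.18789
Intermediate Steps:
Function('O')(s) = 0 (Function('O')(s) = Add(3, Mul(-1, 3)) = Add(3, -3) = 0)
Function('z')(U, c) = Add(-105, Mul(15, c)) (Function('z')(U, c) = Mul(Add(0, 15), Add(-7, c)) = Mul(15, Add(-7, c)) = Add(-105, Mul(15, c)))
Mul(Function('z')(25, 1), Pow(-479, -1)) = Mul(Add(-105, Mul(15, 1)), Pow(-479, -1)) = Mul(Add(-105, 15), Rational(-1, 479)) = Mul(-90, Rational(-1, 479)) = Rational(90, 479)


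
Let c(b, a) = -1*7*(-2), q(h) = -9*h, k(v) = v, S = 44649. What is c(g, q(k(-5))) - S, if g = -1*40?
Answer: -44635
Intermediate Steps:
g = -40
c(b, a) = 14 (c(b, a) = -7*(-2) = 14)
c(g, q(k(-5))) - S = 14 - 1*44649 = 14 - 44649 = -44635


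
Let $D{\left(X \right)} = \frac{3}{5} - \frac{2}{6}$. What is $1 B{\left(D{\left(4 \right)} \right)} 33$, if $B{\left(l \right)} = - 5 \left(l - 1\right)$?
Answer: $121$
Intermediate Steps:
$D{\left(X \right)} = \frac{4}{15}$ ($D{\left(X \right)} = 3 \cdot \frac{1}{5} - \frac{1}{3} = \frac{3}{5} - \frac{1}{3} = \frac{4}{15}$)
$B{\left(l \right)} = 5 - 5 l$ ($B{\left(l \right)} = - 5 \left(l - 1\right) = - 5 \left(-1 + l\right) = 5 - 5 l$)
$1 B{\left(D{\left(4 \right)} \right)} 33 = 1 \left(5 - \frac{4}{3}\right) 33 = 1 \cdot \frac{11}{3} \cdot 33 = \frac{11}{3} \cdot 33 = 121$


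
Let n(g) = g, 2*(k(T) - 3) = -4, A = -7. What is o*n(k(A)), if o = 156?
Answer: 156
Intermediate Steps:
k(T) = 1 (k(T) = 3 + (½)*(-4) = 3 - 2 = 1)
o*n(k(A)) = 156*1 = 156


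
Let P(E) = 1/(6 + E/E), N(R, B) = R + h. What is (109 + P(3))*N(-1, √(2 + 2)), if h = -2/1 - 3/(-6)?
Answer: -1910/7 ≈ -272.86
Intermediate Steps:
h = -3/2 (h = -2*1 - 3*(-⅙) = -2 + ½ = -3/2 ≈ -1.5000)
N(R, B) = -3/2 + R (N(R, B) = R - 3/2 = -3/2 + R)
P(E) = ⅐ (P(E) = 1/(6 + 1) = 1/7 = ⅐)
(109 + P(3))*N(-1, √(2 + 2)) = (109 + ⅐)*(-3/2 - 1) = (764/7)*(-5/2) = -1910/7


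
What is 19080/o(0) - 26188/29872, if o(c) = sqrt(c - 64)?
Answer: -6547/7468 - 2385*I ≈ -0.87667 - 2385.0*I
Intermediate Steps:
o(c) = sqrt(-64 + c)
19080/o(0) - 26188/29872 = 19080/(sqrt(-64 + 0)) - 26188/29872 = 19080/(sqrt(-64)) - 26188*1/29872 = 19080/((8*I)) - 6547/7468 = 19080*(-I/8) - 6547/7468 = -2385*I - 6547/7468 = -6547/7468 - 2385*I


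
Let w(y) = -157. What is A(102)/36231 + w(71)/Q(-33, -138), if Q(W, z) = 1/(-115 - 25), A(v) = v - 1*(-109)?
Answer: 796357591/36231 ≈ 21980.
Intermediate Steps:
A(v) = 109 + v (A(v) = v + 109 = 109 + v)
Q(W, z) = -1/140 (Q(W, z) = 1/(-140) = -1/140)
A(102)/36231 + w(71)/Q(-33, -138) = (109 + 102)/36231 - 157/(-1/140) = 211*(1/36231) - 157*(-140) = 211/36231 + 21980 = 796357591/36231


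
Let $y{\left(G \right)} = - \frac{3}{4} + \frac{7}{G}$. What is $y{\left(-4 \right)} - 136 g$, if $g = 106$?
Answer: $- \frac{28837}{2} \approx -14419.0$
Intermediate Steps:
$y{\left(G \right)} = - \frac{3}{4} + \frac{7}{G}$ ($y{\left(G \right)} = \left(-3\right) \frac{1}{4} + \frac{7}{G} = - \frac{3}{4} + \frac{7}{G}$)
$y{\left(-4 \right)} - 136 g = \left(- \frac{3}{4} + \frac{7}{-4}\right) - 14416 = \left(- \frac{3}{4} + 7 \left(- \frac{1}{4}\right)\right) - 14416 = \left(- \frac{3}{4} - \frac{7}{4}\right) - 14416 = - \frac{5}{2} - 14416 = - \frac{28837}{2}$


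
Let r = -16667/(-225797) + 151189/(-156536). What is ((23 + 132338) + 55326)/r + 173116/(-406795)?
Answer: -2698628339254747041716/12825854655637195 ≈ -2.1041e+5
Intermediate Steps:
r = -31529037121/35345359192 (r = -16667*(-1/225797) + 151189*(-1/156536) = 16667/225797 - 151189/156536 = -31529037121/35345359192 ≈ -0.89203)
((23 + 132338) + 55326)/r + 173116/(-406795) = ((23 + 132338) + 55326)/(-31529037121/35345359192) + 173116/(-406795) = (132361 + 55326)*(-35345359192/31529037121) + 173116*(-1/406795) = 187687*(-35345359192/31529037121) - 173116/406795 = -6633864430668904/31529037121 - 173116/406795 = -2698628339254747041716/12825854655637195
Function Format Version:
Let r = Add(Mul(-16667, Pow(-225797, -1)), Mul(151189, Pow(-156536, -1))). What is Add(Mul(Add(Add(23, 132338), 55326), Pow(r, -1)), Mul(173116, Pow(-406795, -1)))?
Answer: Rational(-2698628339254747041716, 12825854655637195) ≈ -2.1041e+5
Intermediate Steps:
r = Rational(-31529037121, 35345359192) (r = Add(Mul(-16667, Rational(-1, 225797)), Mul(151189, Rational(-1, 156536))) = Add(Rational(16667, 225797), Rational(-151189, 156536)) = Rational(-31529037121, 35345359192) ≈ -0.89203)
Add(Mul(Add(Add(23, 132338), 55326), Pow(r, -1)), Mul(173116, Pow(-406795, -1))) = Add(Mul(Add(Add(23, 132338), 55326), Pow(Rational(-31529037121, 35345359192), -1)), Mul(173116, Pow(-406795, -1))) = Add(Mul(Add(132361, 55326), Rational(-35345359192, 31529037121)), Mul(173116, Rational(-1, 406795))) = Add(Mul(187687, Rational(-35345359192, 31529037121)), Rational(-173116, 406795)) = Add(Rational(-6633864430668904, 31529037121), Rational(-173116, 406795)) = Rational(-2698628339254747041716, 12825854655637195)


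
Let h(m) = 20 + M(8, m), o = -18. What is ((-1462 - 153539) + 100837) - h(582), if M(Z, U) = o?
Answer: -54166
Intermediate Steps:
M(Z, U) = -18
h(m) = 2 (h(m) = 20 - 18 = 2)
((-1462 - 153539) + 100837) - h(582) = ((-1462 - 153539) + 100837) - 1*2 = (-155001 + 100837) - 2 = -54164 - 2 = -54166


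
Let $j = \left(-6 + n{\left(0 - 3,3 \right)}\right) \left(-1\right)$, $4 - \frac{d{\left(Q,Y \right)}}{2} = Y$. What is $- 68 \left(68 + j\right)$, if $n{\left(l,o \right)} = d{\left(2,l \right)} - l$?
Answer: $-3876$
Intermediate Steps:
$d{\left(Q,Y \right)} = 8 - 2 Y$
$n{\left(l,o \right)} = 8 - 3 l$ ($n{\left(l,o \right)} = \left(8 - 2 l\right) - l = 8 - 3 l$)
$j = -11$ ($j = \left(-6 - \left(-8 + 3 \left(0 - 3\right)\right)\right) \left(-1\right) = \left(-6 + \left(8 - -9\right)\right) \left(-1\right) = \left(-6 + \left(8 + 9\right)\right) \left(-1\right) = \left(-6 + 17\right) \left(-1\right) = 11 \left(-1\right) = -11$)
$- 68 \left(68 + j\right) = - 68 \left(68 - 11\right) = \left(-68\right) 57 = -3876$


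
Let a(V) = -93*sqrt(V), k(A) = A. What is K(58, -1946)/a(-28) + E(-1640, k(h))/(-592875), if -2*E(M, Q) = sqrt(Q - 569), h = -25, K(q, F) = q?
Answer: I*(7*sqrt(66) + 123250*sqrt(7))/2766750 ≈ 0.11788*I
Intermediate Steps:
E(M, Q) = -sqrt(-569 + Q)/2 (E(M, Q) = -sqrt(Q - 569)/2 = -sqrt(-569 + Q)/2)
K(58, -1946)/a(-28) + E(-1640, k(h))/(-592875) = 58/((-186*I*sqrt(7))) - sqrt(-569 - 25)/2/(-592875) = 58/((-186*I*sqrt(7))) - 3*I*sqrt(66)/2*(-1/592875) = 58*(I*sqrt(7)/1302) - 3*I*sqrt(66)/2*(-1/592875) = 29*I*sqrt(7)/651 + I*sqrt(66)/395250 = I*sqrt(66)/395250 + 29*I*sqrt(7)/651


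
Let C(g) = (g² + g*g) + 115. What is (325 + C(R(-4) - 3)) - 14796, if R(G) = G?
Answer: -14258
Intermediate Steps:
C(g) = 115 + 2*g² (C(g) = (g² + g²) + 115 = 2*g² + 115 = 115 + 2*g²)
(325 + C(R(-4) - 3)) - 14796 = (325 + (115 + 2*(-4 - 3)²)) - 14796 = (325 + (115 + 2*(-7)²)) - 14796 = (325 + (115 + 2*49)) - 14796 = (325 + (115 + 98)) - 14796 = (325 + 213) - 14796 = 538 - 14796 = -14258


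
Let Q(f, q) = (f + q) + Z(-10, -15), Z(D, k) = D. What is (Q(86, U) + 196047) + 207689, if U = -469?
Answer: 403343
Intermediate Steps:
Q(f, q) = -10 + f + q (Q(f, q) = (f + q) - 10 = -10 + f + q)
(Q(86, U) + 196047) + 207689 = ((-10 + 86 - 469) + 196047) + 207689 = (-393 + 196047) + 207689 = 195654 + 207689 = 403343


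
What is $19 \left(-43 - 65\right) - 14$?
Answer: $-2066$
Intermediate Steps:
$19 \left(-43 - 65\right) - 14 = 19 \left(-108\right) - 14 = -2052 - 14 = -2066$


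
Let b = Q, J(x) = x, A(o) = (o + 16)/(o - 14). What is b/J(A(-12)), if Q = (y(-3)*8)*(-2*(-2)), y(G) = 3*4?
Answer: -2496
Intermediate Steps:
A(o) = (16 + o)/(-14 + o)
y(G) = 12
Q = 384 (Q = (12*8)*(-2*(-2)) = 96*4 = 384)
b = 384
b/J(A(-12)) = 384/(((16 - 12)/(-14 - 12))) = 384/((4/(-26))) = 384/((-1/26*4)) = 384/(-2/13) = 384*(-13/2) = -2496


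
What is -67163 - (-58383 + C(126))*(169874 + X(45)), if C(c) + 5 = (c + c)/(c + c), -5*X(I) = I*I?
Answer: 9894719340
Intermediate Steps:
X(I) = -I²/5 (X(I) = -I*I/5 = -I²/5)
C(c) = -4 (C(c) = -5 + (c + c)/(c + c) = -5 + (2*c)/((2*c)) = -5 + (2*c)*(1/(2*c)) = -5 + 1 = -4)
-67163 - (-58383 + C(126))*(169874 + X(45)) = -67163 - (-58383 - 4)*(169874 - ⅕*45²) = -67163 - (-58387)*(169874 - ⅕*2025) = -67163 - (-58387)*(169874 - 405) = -67163 - (-58387)*169469 = -67163 - 1*(-9894786503) = -67163 + 9894786503 = 9894719340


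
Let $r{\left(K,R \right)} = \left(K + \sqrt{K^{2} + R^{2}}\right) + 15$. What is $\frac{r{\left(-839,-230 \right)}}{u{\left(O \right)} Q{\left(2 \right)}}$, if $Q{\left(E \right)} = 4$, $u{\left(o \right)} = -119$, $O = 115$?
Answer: $\frac{206}{119} - \frac{\sqrt{756821}}{476} \approx -0.096543$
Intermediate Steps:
$r{\left(K,R \right)} = 15 + K + \sqrt{K^{2} + R^{2}}$
$\frac{r{\left(-839,-230 \right)}}{u{\left(O \right)} Q{\left(2 \right)}} = \frac{15 - 839 + \sqrt{\left(-839\right)^{2} + \left(-230\right)^{2}}}{\left(-119\right) 4} = \frac{15 - 839 + \sqrt{703921 + 52900}}{-476} = \left(15 - 839 + \sqrt{756821}\right) \left(- \frac{1}{476}\right) = \left(-824 + \sqrt{756821}\right) \left(- \frac{1}{476}\right) = \frac{206}{119} - \frac{\sqrt{756821}}{476}$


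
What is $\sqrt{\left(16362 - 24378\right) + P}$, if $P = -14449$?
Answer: $i \sqrt{22465} \approx 149.88 i$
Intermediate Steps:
$\sqrt{\left(16362 - 24378\right) + P} = \sqrt{\left(16362 - 24378\right) - 14449} = \sqrt{-8016 - 14449} = \sqrt{-22465} = i \sqrt{22465}$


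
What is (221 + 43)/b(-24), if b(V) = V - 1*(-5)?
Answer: -264/19 ≈ -13.895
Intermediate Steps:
b(V) = 5 + V (b(V) = V + 5 = 5 + V)
(221 + 43)/b(-24) = (221 + 43)/(5 - 24) = 264/(-19) = 264*(-1/19) = -264/19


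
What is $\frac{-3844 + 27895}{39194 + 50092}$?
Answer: $\frac{8017}{29762} \approx 0.26937$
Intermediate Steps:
$\frac{-3844 + 27895}{39194 + 50092} = \frac{24051}{89286} = 24051 \cdot \frac{1}{89286} = \frac{8017}{29762}$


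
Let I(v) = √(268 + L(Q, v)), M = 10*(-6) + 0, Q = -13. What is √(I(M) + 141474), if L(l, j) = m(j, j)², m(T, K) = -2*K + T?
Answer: √(141474 + 2*√967) ≈ 376.21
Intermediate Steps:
m(T, K) = T - 2*K
M = -60 (M = -60 + 0 = -60)
L(l, j) = j² (L(l, j) = (j - 2*j)² = (-j)² = j²)
I(v) = √(268 + v²)
√(I(M) + 141474) = √(√(268 + (-60)²) + 141474) = √(√(268 + 3600) + 141474) = √(√3868 + 141474) = √(2*√967 + 141474) = √(141474 + 2*√967)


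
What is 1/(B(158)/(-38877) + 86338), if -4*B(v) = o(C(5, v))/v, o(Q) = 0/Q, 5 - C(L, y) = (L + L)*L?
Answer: 1/86338 ≈ 1.1582e-5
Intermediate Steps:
C(L, y) = 5 - 2*L² (C(L, y) = 5 - (L + L)*L = 5 - 2*L*L = 5 - 2*L²)
o(Q) = 0
B(v) = 0 (B(v) = -0/v = -¼*0 = 0)
1/(B(158)/(-38877) + 86338) = 1/(0/(-38877) + 86338) = 1/(0*(-1/38877) + 86338) = 1/(0 + 86338) = 1/86338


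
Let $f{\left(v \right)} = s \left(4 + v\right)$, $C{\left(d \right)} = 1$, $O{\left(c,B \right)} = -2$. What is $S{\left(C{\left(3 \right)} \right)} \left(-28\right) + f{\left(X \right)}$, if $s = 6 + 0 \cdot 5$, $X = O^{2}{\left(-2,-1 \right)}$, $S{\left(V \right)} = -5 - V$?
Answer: $216$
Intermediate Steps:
$X = 4$ ($X = \left(-2\right)^{2} = 4$)
$s = 6$ ($s = 6 + 0 = 6$)
$f{\left(v \right)} = 24 + 6 v$ ($f{\left(v \right)} = 6 \left(4 + v\right) = 24 + 6 v$)
$S{\left(C{\left(3 \right)} \right)} \left(-28\right) + f{\left(X \right)} = \left(-5 - 1\right) \left(-28\right) + \left(24 + 6 \cdot 4\right) = \left(-5 - 1\right) \left(-28\right) + \left(24 + 24\right) = \left(-6\right) \left(-28\right) + 48 = 168 + 48 = 216$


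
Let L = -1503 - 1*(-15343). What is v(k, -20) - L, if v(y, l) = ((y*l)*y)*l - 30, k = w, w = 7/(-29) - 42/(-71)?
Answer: -58593665070/4239481 ≈ -13821.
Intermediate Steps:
w = 721/2059 (w = 7*(-1/29) - 42*(-1/71) = -7/29 + 42/71 = 721/2059 ≈ 0.35017)
k = 721/2059 ≈ 0.35017
L = 13840 (L = -1503 + 15343 = 13840)
v(y, l) = -30 + l²*y² (v(y, l) = ((l*y)*y)*l - 30 = (l*y²)*l - 30 = l²*y² - 30 = -30 + l²*y²)
v(k, -20) - L = (-30 + (-20)²*(721/2059)²) - 1*13840 = (-30 + 400*(519841/4239481)) - 13840 = (-30 + 207936400/4239481) - 13840 = 80751970/4239481 - 13840 = -58593665070/4239481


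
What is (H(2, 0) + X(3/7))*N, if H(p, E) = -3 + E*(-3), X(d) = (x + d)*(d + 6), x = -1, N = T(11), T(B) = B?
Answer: -3597/49 ≈ -73.408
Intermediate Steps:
N = 11
X(d) = (-1 + d)*(6 + d) (X(d) = (-1 + d)*(d + 6) = (-1 + d)*(6 + d))
H(p, E) = -3 - 3*E
(H(2, 0) + X(3/7))*N = ((-3 - 3*0) + (-6 + (3/7)² + 5*(3/7)))*11 = ((-3 + 0) + (-6 + (3*(⅐))² + 5*(3*(⅐))))*11 = (-3 + (-6 + (3/7)² + 5*(3/7)))*11 = (-3 + (-6 + 9/49 + 15/7))*11 = (-3 - 180/49)*11 = -327/49*11 = -3597/49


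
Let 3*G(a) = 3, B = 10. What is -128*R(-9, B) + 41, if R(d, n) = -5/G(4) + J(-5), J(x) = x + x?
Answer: 1961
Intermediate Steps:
J(x) = 2*x
G(a) = 1 (G(a) = (⅓)*3 = 1)
R(d, n) = -15 (R(d, n) = -5/1 + 2*(-5) = -5*1 - 10 = -5 - 10 = -15)
-128*R(-9, B) + 41 = -128*(-15) + 41 = 1920 + 41 = 1961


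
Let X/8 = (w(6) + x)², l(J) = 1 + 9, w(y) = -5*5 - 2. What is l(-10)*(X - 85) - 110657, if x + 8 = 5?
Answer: -39507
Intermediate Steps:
w(y) = -27 (w(y) = -25 - 2 = -27)
x = -3 (x = -8 + 5 = -3)
l(J) = 10
X = 7200 (X = 8*(-27 - 3)² = 8*(-30)² = 8*900 = 7200)
l(-10)*(X - 85) - 110657 = 10*(7200 - 85) - 110657 = 10*7115 - 110657 = 71150 - 110657 = -39507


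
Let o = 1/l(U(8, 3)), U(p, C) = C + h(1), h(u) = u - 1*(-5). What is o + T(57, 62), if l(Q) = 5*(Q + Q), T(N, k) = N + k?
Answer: 10711/90 ≈ 119.01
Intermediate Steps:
h(u) = 5 + u (h(u) = u + 5 = 5 + u)
U(p, C) = 6 + C (U(p, C) = C + (5 + 1) = C + 6 = 6 + C)
l(Q) = 10*Q (l(Q) = 5*(2*Q) = 10*Q)
o = 1/90 (o = 1/(10*(6 + 3)) = 1/(10*9) = 1/90 ≈ 0.011111)
o + T(57, 62) = 1/90 + (57 + 62) = 1/90 + 119 = 10711/90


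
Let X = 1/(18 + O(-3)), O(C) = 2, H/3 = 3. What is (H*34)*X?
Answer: 153/10 ≈ 15.300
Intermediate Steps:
H = 9 (H = 3*3 = 9)
X = 1/20 (X = 1/(18 + 2) = 1/20 ≈ 0.050000)
(H*34)*X = (9*34)*(1/20) = 306*(1/20) = 153/10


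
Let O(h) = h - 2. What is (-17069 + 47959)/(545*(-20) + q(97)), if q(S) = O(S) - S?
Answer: -15445/5451 ≈ -2.8334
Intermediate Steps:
O(h) = -2 + h
q(S) = -2 (q(S) = (-2 + S) - S = -2)
(-17069 + 47959)/(545*(-20) + q(97)) = (-17069 + 47959)/(545*(-20) - 2) = 30890/(-10900 - 2) = 30890/(-10902) = 30890*(-1/10902) = -15445/5451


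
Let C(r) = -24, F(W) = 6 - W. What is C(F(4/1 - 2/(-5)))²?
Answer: 576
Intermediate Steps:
C(F(4/1 - 2/(-5)))² = (-24)² = 576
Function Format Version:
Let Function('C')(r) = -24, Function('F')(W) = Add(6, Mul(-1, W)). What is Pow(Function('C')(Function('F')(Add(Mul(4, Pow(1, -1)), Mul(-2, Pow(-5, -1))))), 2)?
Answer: 576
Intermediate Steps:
Pow(Function('C')(Function('F')(Add(Mul(4, Pow(1, -1)), Mul(-2, Pow(-5, -1))))), 2) = Pow(-24, 2) = 576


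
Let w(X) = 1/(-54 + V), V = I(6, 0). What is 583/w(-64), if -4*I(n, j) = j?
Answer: -31482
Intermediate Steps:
I(n, j) = -j/4
V = 0 (V = -¼*0 = 0)
w(X) = -1/54 (w(X) = 1/(-54 + 0) = 1/(-54) = -1/54)
583/w(-64) = 583/(-1/54) = 583*(-54) = -31482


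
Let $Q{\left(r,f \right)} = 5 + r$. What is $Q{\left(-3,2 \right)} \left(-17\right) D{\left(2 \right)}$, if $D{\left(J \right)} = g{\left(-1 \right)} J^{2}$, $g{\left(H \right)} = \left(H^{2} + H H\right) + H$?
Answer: $-136$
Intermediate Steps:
$g{\left(H \right)} = H + 2 H^{2}$ ($g{\left(H \right)} = \left(H^{2} + H^{2}\right) + H = 2 H^{2} + H = H + 2 H^{2}$)
$D{\left(J \right)} = J^{2}$ ($D{\left(J \right)} = - (1 + 2 \left(-1\right)) J^{2} = - (1 - 2) J^{2} = \left(-1\right) \left(-1\right) J^{2} = 1 J^{2} = J^{2}$)
$Q{\left(-3,2 \right)} \left(-17\right) D{\left(2 \right)} = \left(5 - 3\right) \left(-17\right) 2^{2} = 2 \left(-17\right) 4 = \left(-34\right) 4 = -136$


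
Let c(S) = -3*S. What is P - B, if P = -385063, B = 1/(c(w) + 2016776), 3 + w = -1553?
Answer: -778383290973/2021444 ≈ -3.8506e+5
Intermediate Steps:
w = -1556 (w = -3 - 1553 = -1556)
B = 1/2021444 (B = 1/(-3*(-1556) + 2016776) = 1/(4668 + 2016776) = 1/2021444 ≈ 4.9470e-7)
P - B = -385063 - 1*1/2021444 = -385063 - 1/2021444 = -778383290973/2021444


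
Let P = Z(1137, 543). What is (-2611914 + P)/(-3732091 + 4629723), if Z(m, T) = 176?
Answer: -1305869/448816 ≈ -2.9096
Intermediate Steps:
P = 176
(-2611914 + P)/(-3732091 + 4629723) = (-2611914 + 176)/(-3732091 + 4629723) = -2611738/897632 = -2611738*1/897632 = -1305869/448816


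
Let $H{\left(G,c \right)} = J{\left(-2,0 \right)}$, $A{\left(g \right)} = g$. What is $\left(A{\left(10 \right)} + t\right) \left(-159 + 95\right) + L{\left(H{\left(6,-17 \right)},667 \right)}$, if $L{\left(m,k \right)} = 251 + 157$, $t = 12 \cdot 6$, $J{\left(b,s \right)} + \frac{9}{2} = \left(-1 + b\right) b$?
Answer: $-4840$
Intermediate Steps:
$J{\left(b,s \right)} = - \frac{9}{2} + b \left(-1 + b\right)$ ($J{\left(b,s \right)} = - \frac{9}{2} + \left(-1 + b\right) b = - \frac{9}{2} + b \left(-1 + b\right)$)
$H{\left(G,c \right)} = \frac{3}{2}$ ($H{\left(G,c \right)} = - \frac{9}{2} + \left(-2\right)^{2} - -2 = - \frac{9}{2} + 4 + 2 = \frac{3}{2}$)
$t = 72$
$L{\left(m,k \right)} = 408$
$\left(A{\left(10 \right)} + t\right) \left(-159 + 95\right) + L{\left(H{\left(6,-17 \right)},667 \right)} = \left(10 + 72\right) \left(-159 + 95\right) + 408 = 82 \left(-64\right) + 408 = -5248 + 408 = -4840$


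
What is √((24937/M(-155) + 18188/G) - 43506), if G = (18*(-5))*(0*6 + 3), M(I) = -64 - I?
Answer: I*√726087547185/4095 ≈ 208.08*I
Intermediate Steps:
G = -270 (G = -90*(0 + 3) = -90*3 = -270)
√((24937/M(-155) + 18188/G) - 43506) = √((24937/(-64 - 1*(-155)) + 18188/(-270)) - 43506) = √((24937/(-64 + 155) + 18188*(-1/270)) - 43506) = √((24937/91 - 9094/135) - 43506) = √(2538941/12285 - 43506) = √(-531932269/12285) = I*√726087547185/4095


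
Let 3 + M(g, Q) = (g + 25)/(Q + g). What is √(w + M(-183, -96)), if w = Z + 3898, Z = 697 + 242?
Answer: 2*√10453541/93 ≈ 69.531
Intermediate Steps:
M(g, Q) = -3 + (25 + g)/(Q + g) (M(g, Q) = -3 + (g + 25)/(Q + g) = -3 + (25 + g)/(Q + g))
Z = 939
w = 4837 (w = 939 + 3898 = 4837)
√(w + M(-183, -96)) = √(4837 + (25 - 3*(-96) - 2*(-183))/(-96 - 183)) = √(4837 + (25 + 288 + 366)/(-279)) = √(4837 - 1/279*679) = √(4837 - 679/279) = √(1348844/279) = 2*√10453541/93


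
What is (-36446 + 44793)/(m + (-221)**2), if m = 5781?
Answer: 8347/54622 ≈ 0.15281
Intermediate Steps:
(-36446 + 44793)/(m + (-221)**2) = (-36446 + 44793)/(5781 + (-221)**2) = 8347/(5781 + 48841) = 8347/54622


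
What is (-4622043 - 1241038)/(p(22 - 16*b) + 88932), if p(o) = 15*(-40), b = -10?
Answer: -5863081/88332 ≈ -66.375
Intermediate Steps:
p(o) = -600
(-4622043 - 1241038)/(p(22 - 16*b) + 88932) = (-4622043 - 1241038)/(-600 + 88932) = -5863081/88332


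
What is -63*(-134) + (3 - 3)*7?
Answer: 8442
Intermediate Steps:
-63*(-134) + (3 - 3)*7 = 8442 + 0*7 = 8442 + 0 = 8442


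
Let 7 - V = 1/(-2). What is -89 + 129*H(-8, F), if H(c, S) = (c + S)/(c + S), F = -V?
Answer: 40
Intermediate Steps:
V = 15/2 (V = 7 - 1/(-2) = 7 - 1*(-½) = 7 + ½ = 15/2 ≈ 7.5000)
F = -15/2 (F = -1*15/2 = -15/2 ≈ -7.5000)
H(c, S) = 1 (H(c, S) = (S + c)/(S + c) = 1)
-89 + 129*H(-8, F) = -89 + 129*1 = -89 + 129 = 40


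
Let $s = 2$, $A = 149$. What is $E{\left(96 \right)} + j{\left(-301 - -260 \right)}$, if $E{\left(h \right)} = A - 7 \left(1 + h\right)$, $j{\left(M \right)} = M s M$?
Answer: $2832$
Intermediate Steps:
$j{\left(M \right)} = 2 M^{2}$ ($j{\left(M \right)} = M 2 M = 2 M M = 2 M^{2}$)
$E{\left(h \right)} = 142 - 7 h$ ($E{\left(h \right)} = 149 - 7 \left(1 + h\right) = 149 - \left(7 + 7 h\right) = 142 - 7 h$)
$E{\left(96 \right)} + j{\left(-301 - -260 \right)} = \left(142 - 672\right) + 2 \left(-301 - -260\right)^{2} = \left(142 - 672\right) + 2 \left(-301 + 260\right)^{2} = -530 + 2 \left(-41\right)^{2} = -530 + 2 \cdot 1681 = -530 + 3362 = 2832$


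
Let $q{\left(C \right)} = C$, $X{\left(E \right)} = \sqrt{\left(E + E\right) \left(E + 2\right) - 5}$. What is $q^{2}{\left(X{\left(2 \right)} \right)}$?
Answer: $11$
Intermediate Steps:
$X{\left(E \right)} = \sqrt{-5 + 2 E \left(2 + E\right)}$ ($X{\left(E \right)} = \sqrt{2 E \left(2 + E\right) - 5} = \sqrt{-5 + 2 E \left(2 + E\right)}$)
$q^{2}{\left(X{\left(2 \right)} \right)} = \left(\sqrt{-5 + 2 \cdot 2^{2} + 4 \cdot 2}\right)^{2} = \left(\sqrt{-5 + 2 \cdot 4 + 8}\right)^{2} = \left(\sqrt{-5 + 8 + 8}\right)^{2} = \left(\sqrt{11}\right)^{2} = 11$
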